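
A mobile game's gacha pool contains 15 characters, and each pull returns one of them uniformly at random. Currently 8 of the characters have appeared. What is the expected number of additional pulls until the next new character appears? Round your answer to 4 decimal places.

2.1429

The number of pulls until the next new character is geometric with success probability 7/15, so its mean is 15/7.
E = 15/7 = 2.14286.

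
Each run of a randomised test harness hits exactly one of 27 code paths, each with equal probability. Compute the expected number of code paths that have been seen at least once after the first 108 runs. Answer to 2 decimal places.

26.54

For each code path, P(seen in 108 runs) = 1 - (26/27)^108 = 0.983.
By linearity of expectation, E[distinct seen] = 27·(1 - (26/27)^108) = 26.542.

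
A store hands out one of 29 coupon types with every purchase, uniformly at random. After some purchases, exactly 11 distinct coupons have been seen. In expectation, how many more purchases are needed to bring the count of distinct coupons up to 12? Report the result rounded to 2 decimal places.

1.61

The wait to go from k to k+1 distinct coupons is geometric with mean 29/(29-k).
Only the k = 11 term is needed: E = 29/18 = 1.611.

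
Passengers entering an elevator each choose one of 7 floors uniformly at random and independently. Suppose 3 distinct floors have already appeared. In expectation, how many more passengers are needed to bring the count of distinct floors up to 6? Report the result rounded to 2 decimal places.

From k distinct to k+1 distinct takes on average 7/(7-k) passengers.
Sum over k = 3,...,5: E = 7/4 + 7/3 + 7/2 = 7.583.

7.58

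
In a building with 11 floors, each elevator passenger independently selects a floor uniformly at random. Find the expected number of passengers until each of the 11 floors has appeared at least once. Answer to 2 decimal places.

After k distinct floors have appeared, the next passenger gives a new one with probability (11-k)/11, so the expected wait for the (k+1)-th is 11/(11-k).
E[T] = 11/11 + 11/10 + 11/9 + ... + 11/2 + 11/1 = 11·H_{11}.
H_{11} = 3.020, so E[T] = 33.219.

33.22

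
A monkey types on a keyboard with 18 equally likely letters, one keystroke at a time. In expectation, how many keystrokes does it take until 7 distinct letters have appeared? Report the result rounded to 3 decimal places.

8.554

Going from k to k+1 distinct takes a geometric number of keystrokes with mean 18/(18-k).
Sum over k = 0,...,6: E = 18/18 + 18/17 + 18/16 + ... + 18/13 + 18/12 = 8.5542.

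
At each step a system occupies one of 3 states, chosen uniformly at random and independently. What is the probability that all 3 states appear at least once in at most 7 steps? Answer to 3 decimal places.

0.826

Let A_i be the event that state i is missing after 7 steps. By inclusion–exclusion on the A_i,
P(all seen) = Σ_{j=0}^{3} (-1)^j C(3,j)((3-j)/3)^7
= 1.0000 - 0.1756 + 0.0014 - 0.0000
= 0.8258.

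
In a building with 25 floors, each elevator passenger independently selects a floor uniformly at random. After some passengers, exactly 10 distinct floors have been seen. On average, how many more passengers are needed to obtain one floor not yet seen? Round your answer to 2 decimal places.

1.67

Each passenger yields a new floor with probability (25-10)/25 = 15/25, so the wait is geometric with mean 25/15.
E = 25/15 = 1.667.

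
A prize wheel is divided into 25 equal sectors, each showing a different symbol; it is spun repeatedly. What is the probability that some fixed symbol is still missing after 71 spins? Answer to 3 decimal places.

On each spin the fixed symbol fails to appear with probability 24/25.
P(still missing after 71) = (24/25)^71 = 0.0551.

0.055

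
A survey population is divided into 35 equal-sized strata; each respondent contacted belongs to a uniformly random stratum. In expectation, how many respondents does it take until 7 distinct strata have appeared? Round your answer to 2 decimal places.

With k distinct strata already seen, the next new one arrives after an expected 35/(35-k) respondents.
Sum over k = 0,...,6: E = 35/35 + 35/34 + 35/33 + ... + 35/30 + 35/29 = 7.686.

7.69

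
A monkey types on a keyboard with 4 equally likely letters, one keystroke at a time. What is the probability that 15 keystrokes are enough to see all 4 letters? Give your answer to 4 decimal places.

By inclusion–exclusion over which letters are missing,
P(all seen) = Σ_{j=0}^{4} (-1)^j C(4,j)((4-j)/4)^15
= 1.00000 - 0.05345 + 0.00018 - 0.00000 + 0.00000
= 0.94673.

0.9467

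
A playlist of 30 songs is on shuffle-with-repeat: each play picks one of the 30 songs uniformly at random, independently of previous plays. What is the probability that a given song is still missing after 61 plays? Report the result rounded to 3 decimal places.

On each play the fixed song fails to appear with probability 29/30.
P(still missing after 61) = (29/30)^61 = 0.1264.

0.126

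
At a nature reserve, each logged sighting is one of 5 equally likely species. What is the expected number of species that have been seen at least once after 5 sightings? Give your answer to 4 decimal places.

3.3616

For each species, P(seen in 5 sightings) = 1 - (4/5)^5 = 0.67232.
By linearity of expectation, E[distinct seen] = 5·(1 - (4/5)^5) = 3.36160.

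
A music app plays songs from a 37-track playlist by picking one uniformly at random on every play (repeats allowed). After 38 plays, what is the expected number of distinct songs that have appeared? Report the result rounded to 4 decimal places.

23.9374

For each song, P(seen in 38 plays) = 1 - (36/37)^38 = 0.64696.
By linearity of expectation, E[distinct seen] = 37·(1 - (36/37)^38) = 23.93735.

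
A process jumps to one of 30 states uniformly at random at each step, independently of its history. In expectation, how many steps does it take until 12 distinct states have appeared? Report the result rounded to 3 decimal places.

14.996

With k distinct states already seen, the next new one arrives after an expected 30/(30-k) steps.
Sum over k = 0,...,11: E = 30/30 + 30/29 + 30/28 + ... + 30/20 + 30/19 = 14.9964.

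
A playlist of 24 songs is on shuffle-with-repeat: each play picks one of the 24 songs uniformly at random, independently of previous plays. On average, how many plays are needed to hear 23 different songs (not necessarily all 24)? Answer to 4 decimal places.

66.6230

With k distinct songs already seen, the next new one arrives after an expected 24/(24-k) plays.
Sum over k = 0,...,22: E = 24/24 + 24/23 + 24/22 + ... + 24/3 + 24/2 = 66.62300.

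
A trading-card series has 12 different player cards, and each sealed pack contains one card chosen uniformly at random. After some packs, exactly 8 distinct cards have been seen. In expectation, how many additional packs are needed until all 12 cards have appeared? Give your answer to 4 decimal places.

The wait to go from k to k+1 distinct cards is geometric with mean 12/(12-k).
Sum over k = 8,...,11: E = 12/4 + 12/3 + 12/2 + 12/1 = 25.00000.

25.0000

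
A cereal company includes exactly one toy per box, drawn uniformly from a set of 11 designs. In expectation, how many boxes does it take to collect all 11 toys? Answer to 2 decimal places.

33.22

The wait to go from k to k+1 distinct toys is geometric with mean 11/(11-k).
E[T] = 11/11 + 11/10 + 11/9 + ... + 11/2 + 11/1 = 11·H_{11}.
H_{11} = 3.020, so E[T] = 33.219.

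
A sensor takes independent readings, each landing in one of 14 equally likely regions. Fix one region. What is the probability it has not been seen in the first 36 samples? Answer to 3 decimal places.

0.069

On each sample the fixed region fails to appear with probability 13/14.
P(still missing after 36) = (13/14)^36 = 0.0694.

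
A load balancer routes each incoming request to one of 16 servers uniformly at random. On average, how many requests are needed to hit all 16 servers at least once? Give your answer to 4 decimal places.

Split into phases: going from k distinct to k+1 distinct takes on average 16/(16-k) requests.
E[T] = 16/16 + 16/15 + 16/14 + ... + 16/2 + 16/1 = 16·H_{16}.
H_{16} = 3.38073, so E[T] = 54.09166.

54.0917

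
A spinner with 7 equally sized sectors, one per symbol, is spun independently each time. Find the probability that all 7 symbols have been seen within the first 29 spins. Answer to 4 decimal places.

0.9211

By inclusion–exclusion over which symbols are missing,
P(all seen) = Σ_{j=0}^{7} (-1)^j C(7,j)((7-j)/7)^29
= 1.00000 - 0.08010 + 0.00121 - 0.00000 + 0.00000 - 0.00000 + 0.00000 - 0.00000
= 0.92111.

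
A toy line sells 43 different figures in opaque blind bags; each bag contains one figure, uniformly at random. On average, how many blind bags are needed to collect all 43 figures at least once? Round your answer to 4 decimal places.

187.0499

After k distinct figures have appeared, the next blind bag gives a new one with probability (43-k)/43, so the expected wait for the (k+1)-th is 43/(43-k).
E[T] = 43/43 + 43/42 + 43/41 + ... + 43/2 + 43/1 = 43·H_{43}.
H_{43} = 4.35000, so E[T] = 187.04994.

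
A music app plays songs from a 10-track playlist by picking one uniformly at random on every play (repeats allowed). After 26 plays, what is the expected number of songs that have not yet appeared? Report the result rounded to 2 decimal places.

For each song, P(unseen after 26) = (9/10)^26 = 0.065.
By linearity of expectation, E[unseen] = 10·(9/10)^26 = 0.646.

0.65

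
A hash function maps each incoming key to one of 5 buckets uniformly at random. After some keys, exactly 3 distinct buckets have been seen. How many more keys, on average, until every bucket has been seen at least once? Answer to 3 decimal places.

7.500

With k distinct buckets already seen, the next new one takes an expected 5/(5-k) keys.
Sum over k = 3,...,4: E = 5/2 + 5/1 = 7.5000.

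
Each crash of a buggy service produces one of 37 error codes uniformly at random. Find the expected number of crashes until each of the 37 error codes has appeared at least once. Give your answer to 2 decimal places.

155.46

The wait to go from k to k+1 distinct error codes is geometric with mean 37/(37-k).
E[T] = 37/37 + 37/36 + 37/35 + ... + 37/2 + 37/1 = 37·H_{37}.
H_{37} = 4.202, so E[T] = 155.459.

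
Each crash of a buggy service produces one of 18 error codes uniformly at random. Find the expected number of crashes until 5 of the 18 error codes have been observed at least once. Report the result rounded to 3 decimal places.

5.670

With k distinct error codes already seen, the next new one arrives after an expected 18/(18-k) crashes.
Sum over k = 0,...,4: E = 18/18 + 18/17 + 18/16 + 18/15 + 18/14 = 5.6695.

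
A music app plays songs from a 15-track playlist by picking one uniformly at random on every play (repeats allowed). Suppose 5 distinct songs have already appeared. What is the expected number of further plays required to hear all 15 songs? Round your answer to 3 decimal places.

With k distinct songs already seen, the next new one takes an expected 15/(15-k) plays.
Sum over k = 5,...,14: E = 15/10 + 15/9 + 15/8 + ... + 15/2 + 15/1 = 43.9345.

43.935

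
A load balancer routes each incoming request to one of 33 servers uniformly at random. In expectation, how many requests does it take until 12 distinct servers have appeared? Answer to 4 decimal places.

Going from k to k+1 distinct takes a geometric number of requests with mean 33/(33-k).
Sum over k = 0,...,11: E = 33/33 + 33/32 + 33/31 + ... + 33/23 + 33/22 = 14.63350.

14.6335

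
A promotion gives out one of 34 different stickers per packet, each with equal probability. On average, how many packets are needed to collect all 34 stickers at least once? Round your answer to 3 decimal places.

140.019

The wait to go from k to k+1 distinct stickers is geometric with mean 34/(34-k).
E[T] = 34/34 + 34/33 + 34/32 + ... + 34/2 + 34/1 = 34·H_{34}.
H_{34} = 4.1182, so E[T] = 140.0191.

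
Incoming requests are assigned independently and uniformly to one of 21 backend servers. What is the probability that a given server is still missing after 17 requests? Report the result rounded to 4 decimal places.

0.4363

Each request misses the fixed server with probability (21-1)/21 = 20/21, independently.
P(still missing after 17) = (20/21)^17 = 0.43630.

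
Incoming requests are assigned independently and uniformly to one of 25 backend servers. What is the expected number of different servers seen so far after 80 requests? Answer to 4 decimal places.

24.0458

For each server, P(seen in 80 requests) = 1 - (24/25)^80 = 0.96183.
By linearity of expectation, E[distinct seen] = 25·(1 - (24/25)^80) = 24.04580.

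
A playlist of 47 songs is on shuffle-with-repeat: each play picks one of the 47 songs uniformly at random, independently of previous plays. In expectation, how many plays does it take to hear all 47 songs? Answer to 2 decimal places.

208.58

Split into phases: going from k distinct to k+1 distinct takes on average 47/(47-k) plays.
E[T] = 47/47 + 47/46 + 47/45 + ... + 47/2 + 47/1 = 47·H_{47}.
H_{47} = 4.438, so E[T] = 208.584.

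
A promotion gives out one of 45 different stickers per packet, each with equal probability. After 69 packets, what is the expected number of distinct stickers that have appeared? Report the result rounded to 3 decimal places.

For each sticker, P(seen in 69 packets) = 1 - (44/45)^69 = 0.7879.
By linearity of expectation, E[distinct seen] = 45·(1 - (44/45)^69) = 35.4548.

35.455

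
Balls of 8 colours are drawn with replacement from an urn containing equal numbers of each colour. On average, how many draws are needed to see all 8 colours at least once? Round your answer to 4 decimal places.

21.7429

Split into phases: going from k distinct to k+1 distinct takes on average 8/(8-k) draws.
E[T] = 8/8 + 8/7 + 8/6 + ... + 8/2 + 8/1 = 8·H_{8}.
H_{8} = 2.71786, so E[T] = 21.74286.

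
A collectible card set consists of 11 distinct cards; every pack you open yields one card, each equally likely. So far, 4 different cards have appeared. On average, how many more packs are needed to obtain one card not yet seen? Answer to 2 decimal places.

1.57

Each pack yields a new card with probability (11-4)/11 = 7/11, so the wait is geometric with mean 11/7.
E = 11/7 = 1.571.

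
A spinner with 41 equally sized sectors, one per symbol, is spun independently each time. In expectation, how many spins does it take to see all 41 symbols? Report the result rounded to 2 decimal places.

176.42

Split into phases: going from k distinct to k+1 distinct takes on average 41/(41-k) spins.
E[T] = 41/41 + 41/40 + 41/39 + ... + 41/2 + 41/1 = 41·H_{41}.
H_{41} = 4.303, so E[T] = 176.420.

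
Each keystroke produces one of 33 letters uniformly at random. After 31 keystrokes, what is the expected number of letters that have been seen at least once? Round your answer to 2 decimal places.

For each letter, P(seen in 31 keystrokes) = 1 - (32/33)^31 = 0.615.
By linearity of expectation, E[distinct seen] = 33·(1 - (32/33)^31) = 20.287.

20.29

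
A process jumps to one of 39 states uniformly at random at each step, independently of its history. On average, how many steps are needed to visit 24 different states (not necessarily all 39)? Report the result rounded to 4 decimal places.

36.4772

Going from k to k+1 distinct takes a geometric number of steps with mean 39/(39-k).
Sum over k = 0,...,23: E = 39/39 + 39/38 + 39/37 + ... + 39/17 + 39/16 = 36.47725.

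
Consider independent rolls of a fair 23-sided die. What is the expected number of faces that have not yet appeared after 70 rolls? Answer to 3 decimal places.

1.024

For each face, P(unseen after 70) = (22/23)^70 = 0.0445.
By linearity of expectation, E[unseen] = 23·(22/23)^70 = 1.0242.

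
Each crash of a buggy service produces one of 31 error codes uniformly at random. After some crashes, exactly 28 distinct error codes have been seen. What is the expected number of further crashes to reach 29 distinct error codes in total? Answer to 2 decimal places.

10.33

The wait to go from k to k+1 distinct error codes is geometric with mean 31/(31-k).
Only the k = 28 term is needed: E = 31/3 = 10.333.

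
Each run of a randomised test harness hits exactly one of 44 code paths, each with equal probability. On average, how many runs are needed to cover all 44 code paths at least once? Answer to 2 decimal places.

192.40

After k distinct code paths have appeared, the next run gives a new one with probability (44-k)/44, so the expected wait for the (k+1)-th is 44/(44-k).
E[T] = 44/44 + 44/43 + 44/42 + ... + 44/2 + 44/1 = 44·H_{44}.
H_{44} = 4.373, so E[T] = 192.400.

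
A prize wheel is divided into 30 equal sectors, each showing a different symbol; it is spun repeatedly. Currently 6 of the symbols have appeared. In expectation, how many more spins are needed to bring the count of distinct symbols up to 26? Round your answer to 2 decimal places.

With k distinct symbols already seen, the next new one takes an expected 30/(30-k) spins.
Sum over k = 6,...,25: E = 30/24 + 30/23 + 30/22 + ... + 30/6 + 30/5 = 50.779.

50.78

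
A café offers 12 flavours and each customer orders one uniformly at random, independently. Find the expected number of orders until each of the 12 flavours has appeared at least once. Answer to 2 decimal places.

The wait to go from k to k+1 distinct flavours is geometric with mean 12/(12-k).
E[T] = 12/12 + 12/11 + 12/10 + ... + 12/2 + 12/1 = 12·H_{12}.
H_{12} = 3.103, so E[T] = 37.239.

37.24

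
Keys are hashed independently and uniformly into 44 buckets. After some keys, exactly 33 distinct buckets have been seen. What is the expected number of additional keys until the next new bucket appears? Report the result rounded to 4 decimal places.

Each key yields a new bucket with probability (44-33)/44 = 11/44, so the wait is geometric with mean 44/11.
E = 44/11 = 4.00000.

4.0000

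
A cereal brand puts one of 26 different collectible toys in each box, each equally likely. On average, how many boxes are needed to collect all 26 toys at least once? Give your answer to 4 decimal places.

100.2149

The wait to go from k to k+1 distinct toys is geometric with mean 26/(26-k).
E[T] = 26/26 + 26/25 + 26/24 + ... + 26/2 + 26/1 = 26·H_{26}.
H_{26} = 3.85442, so E[T] = 100.21491.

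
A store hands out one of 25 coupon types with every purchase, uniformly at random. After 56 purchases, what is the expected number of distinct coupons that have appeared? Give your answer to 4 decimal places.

For each coupon, P(seen in 56 purchases) = 1 - (24/25)^56 = 0.89833.
By linearity of expectation, E[distinct seen] = 25·(1 - (24/25)^56) = 22.45827.

22.4583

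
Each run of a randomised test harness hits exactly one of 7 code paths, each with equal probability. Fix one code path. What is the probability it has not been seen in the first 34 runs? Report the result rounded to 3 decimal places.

0.005

On each run the fixed code path fails to appear with probability 6/7.
P(still missing after 34) = (6/7)^34 = 0.0053.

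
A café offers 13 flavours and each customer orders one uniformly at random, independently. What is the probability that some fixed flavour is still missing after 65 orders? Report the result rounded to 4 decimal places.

On each order the fixed flavour fails to appear with probability 12/13.
P(still missing after 65) = (12/13)^65 = 0.00550.

0.0055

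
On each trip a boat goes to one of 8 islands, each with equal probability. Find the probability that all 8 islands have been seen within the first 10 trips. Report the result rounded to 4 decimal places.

By inclusion–exclusion over which islands are missing,
P(all seen) = Σ_{j=0}^{8} (-1)^j C(8,j)((8-j)/8)^10
= 1.00000 - 2.10460 + 1.57678 - 0.50932 + 0.06836 - 0.00308 + 0.00003 - 0.00000 + 0.00000
= 0.02816.

0.0282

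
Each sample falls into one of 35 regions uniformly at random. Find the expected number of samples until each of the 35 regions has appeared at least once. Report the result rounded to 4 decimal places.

The wait to go from k to k+1 distinct regions is geometric with mean 35/(35-k).
E[T] = 35/35 + 35/34 + 35/33 + ... + 35/2 + 35/1 = 35·H_{35}.
H_{35} = 4.14678, so E[T] = 145.13735.

145.1373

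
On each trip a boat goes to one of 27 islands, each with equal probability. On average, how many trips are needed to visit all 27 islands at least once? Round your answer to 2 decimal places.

105.07

Split into phases: going from k distinct to k+1 distinct takes on average 27/(27-k) trips.
E[T] = 27/27 + 27/26 + 27/25 + ... + 27/2 + 27/1 = 27·H_{27}.
H_{27} = 3.891, so E[T] = 105.069.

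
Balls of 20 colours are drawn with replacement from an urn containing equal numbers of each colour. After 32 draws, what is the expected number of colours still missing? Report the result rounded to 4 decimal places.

3.8742

For each colour, P(unseen after 32) = (19/20)^32 = 0.19371.
By linearity of expectation, E[unseen] = 20·(19/20)^32 = 3.87423.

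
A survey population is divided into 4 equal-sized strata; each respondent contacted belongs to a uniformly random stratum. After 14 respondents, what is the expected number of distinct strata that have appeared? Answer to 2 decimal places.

3.93

For each stratum, P(seen in 14 respondents) = 1 - (3/4)^14 = 0.982.
By linearity of expectation, E[distinct seen] = 4·(1 - (3/4)^14) = 3.929.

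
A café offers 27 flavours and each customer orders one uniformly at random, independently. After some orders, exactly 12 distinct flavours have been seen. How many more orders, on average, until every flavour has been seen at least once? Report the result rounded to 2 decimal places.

89.59

The wait to go from k to k+1 distinct flavours is geometric with mean 27/(27-k).
Sum over k = 12,...,26: E = 27/15 + 27/14 + 27/13 + ... + 27/2 + 27/1 = 89.592.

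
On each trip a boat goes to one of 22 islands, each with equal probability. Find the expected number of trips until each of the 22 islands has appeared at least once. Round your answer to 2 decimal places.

81.20

Split into phases: going from k distinct to k+1 distinct takes on average 22/(22-k) trips.
E[T] = 22/22 + 22/21 + 22/20 + ... + 22/2 + 22/1 = 22·H_{22}.
H_{22} = 3.691, so E[T] = 81.198.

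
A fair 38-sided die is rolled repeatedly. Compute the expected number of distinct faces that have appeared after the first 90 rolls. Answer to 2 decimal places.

34.55

For each face, P(seen in 90 rolls) = 1 - (37/38)^90 = 0.909.
By linearity of expectation, E[distinct seen] = 38·(1 - (37/38)^90) = 34.553.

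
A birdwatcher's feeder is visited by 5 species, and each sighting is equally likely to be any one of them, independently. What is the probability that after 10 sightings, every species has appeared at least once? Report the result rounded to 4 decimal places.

0.5225

By inclusion–exclusion over which species are missing,
P(all seen) = Σ_{j=0}^{5} (-1)^j C(5,j)((5-j)/5)^10
= 1.00000 - 0.53687 + 0.06047 - 0.00105 + 0.00000 - 0.00000
= 0.52255.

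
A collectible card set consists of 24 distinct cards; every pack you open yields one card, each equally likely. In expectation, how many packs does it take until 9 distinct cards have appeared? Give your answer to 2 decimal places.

With k distinct cards already seen, the next new one arrives after an expected 24/(24-k) packs.
Sum over k = 0,...,8: E = 24/24 + 24/23 + 24/22 + ... + 24/17 + 24/16 = 10.986.

10.99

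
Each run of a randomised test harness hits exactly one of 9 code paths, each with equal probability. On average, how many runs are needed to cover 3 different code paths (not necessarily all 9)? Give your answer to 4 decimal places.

With k distinct code paths already seen, the next new one arrives after an expected 9/(9-k) runs.
Sum over k = 0,...,2: E = 9/9 + 9/8 + 9/7 = 3.41071.

3.4107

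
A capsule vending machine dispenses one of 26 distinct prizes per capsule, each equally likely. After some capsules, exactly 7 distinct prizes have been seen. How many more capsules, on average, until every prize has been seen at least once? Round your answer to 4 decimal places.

From k distinct to k+1 distinct takes on average 26/(26-k) capsules.
Sum over k = 7,...,25: E = 26/19 + 26/18 + 26/17 + ... + 26/2 + 26/1 = 92.24123.

92.2412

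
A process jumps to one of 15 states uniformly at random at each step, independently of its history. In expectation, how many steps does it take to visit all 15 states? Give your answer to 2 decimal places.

49.77

After k distinct states have appeared, the next step gives a new one with probability (15-k)/15, so the expected wait for the (k+1)-th is 15/(15-k).
E[T] = 15/15 + 15/14 + 15/13 + ... + 15/2 + 15/1 = 15·H_{15}.
H_{15} = 3.318, so E[T] = 49.773.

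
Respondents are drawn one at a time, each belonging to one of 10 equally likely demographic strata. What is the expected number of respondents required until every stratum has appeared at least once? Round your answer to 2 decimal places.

Split into phases: going from k distinct to k+1 distinct takes on average 10/(10-k) respondents.
E[T] = 10/10 + 10/9 + 10/8 + ... + 10/2 + 10/1 = 10·H_{10}.
H_{10} = 2.929, so E[T] = 29.290.

29.29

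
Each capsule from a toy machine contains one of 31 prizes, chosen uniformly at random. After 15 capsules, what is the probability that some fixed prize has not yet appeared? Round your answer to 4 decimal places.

Each capsule misses the fixed prize with probability (31-1)/31 = 30/31, independently.
P(still missing after 15) = (30/31)^15 = 0.61150.

0.6115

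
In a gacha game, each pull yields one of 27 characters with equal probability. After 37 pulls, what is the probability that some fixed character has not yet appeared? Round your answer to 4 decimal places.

0.2475

On each pull the fixed character fails to appear with probability 26/27.
P(still missing after 37) = (26/27)^37 = 0.24749.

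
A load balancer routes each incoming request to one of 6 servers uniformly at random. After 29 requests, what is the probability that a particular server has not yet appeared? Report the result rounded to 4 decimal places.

0.0051

Each request misses the fixed server with probability (6-1)/6 = 5/6, independently.
P(still missing after 29) = (5/6)^29 = 0.00506.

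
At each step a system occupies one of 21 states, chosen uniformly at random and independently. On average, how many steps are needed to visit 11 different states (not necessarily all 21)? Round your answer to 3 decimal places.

15.044

With k distinct states already seen, the next new one arrives after an expected 21/(21-k) steps.
Sum over k = 0,...,10: E = 21/21 + 21/20 + 21/19 + ... + 21/12 + 21/11 = 15.0442.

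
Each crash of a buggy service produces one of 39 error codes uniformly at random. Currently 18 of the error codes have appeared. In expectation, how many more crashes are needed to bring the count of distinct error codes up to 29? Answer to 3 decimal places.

The wait to go from k to k+1 distinct error codes is geometric with mean 39/(39-k).
Sum over k = 18,...,28: E = 39/21 + 39/20 + 39/19 + ... + 39/12 + 39/11 = 27.9392.

27.939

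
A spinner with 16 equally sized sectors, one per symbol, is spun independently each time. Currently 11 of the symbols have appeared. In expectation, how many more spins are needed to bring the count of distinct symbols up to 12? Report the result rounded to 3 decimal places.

From k distinct to k+1 distinct takes on average 16/(16-k) spins.
Only the k = 11 term is needed: E = 16/5 = 3.2000.

3.200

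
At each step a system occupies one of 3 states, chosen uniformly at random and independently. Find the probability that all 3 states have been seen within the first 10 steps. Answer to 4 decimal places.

0.9480

Let A_i be the event that state i is missing after 10 steps. By inclusion–exclusion on the A_i,
P(all seen) = Σ_{j=0}^{3} (-1)^j C(3,j)((3-j)/3)^10
= 1.00000 - 0.05202 + 0.00005 - 0.00000
= 0.94803.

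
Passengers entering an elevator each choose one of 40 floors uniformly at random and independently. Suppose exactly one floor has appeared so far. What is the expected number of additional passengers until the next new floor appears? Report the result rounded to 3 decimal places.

1.026

Each passenger yields a new floor with probability (40-1)/40 = 39/40, so the wait is geometric with mean 40/39.
E = 40/39 = 1.0256.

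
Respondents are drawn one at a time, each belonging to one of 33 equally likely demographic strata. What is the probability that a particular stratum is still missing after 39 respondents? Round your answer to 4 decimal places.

On each respondent the fixed stratum fails to appear with probability 32/33.
P(still missing after 39) = (32/33)^39 = 0.30117.

0.3012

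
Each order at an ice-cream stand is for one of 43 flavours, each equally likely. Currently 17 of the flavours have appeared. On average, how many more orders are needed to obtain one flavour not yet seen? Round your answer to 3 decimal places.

Each order yields a new flavour with probability (43-17)/43 = 26/43, so the wait is geometric with mean 43/26.
E = 43/26 = 1.6538.

1.654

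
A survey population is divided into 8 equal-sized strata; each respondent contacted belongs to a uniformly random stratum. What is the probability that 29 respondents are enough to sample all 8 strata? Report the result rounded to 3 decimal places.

By inclusion–exclusion over which strata are missing,
P(all seen) = Σ_{j=0}^{8} (-1)^j C(8,j)((8-j)/8)^29
= 1.0000 - 0.1665 + 0.0067 - 0.0001 + 0.0000 - 0.0000 + 0.0000 - 0.0000 + 0.0000
= 0.8401.

0.840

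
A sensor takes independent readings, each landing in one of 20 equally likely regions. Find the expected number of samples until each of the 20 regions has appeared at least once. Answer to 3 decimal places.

After k distinct regions have appeared, the next sample gives a new one with probability (20-k)/20, so the expected wait for the (k+1)-th is 20/(20-k).
E[T] = 20/20 + 20/19 + 20/18 + ... + 20/2 + 20/1 = 20·H_{20}.
H_{20} = 3.5977, so E[T] = 71.9548.

71.955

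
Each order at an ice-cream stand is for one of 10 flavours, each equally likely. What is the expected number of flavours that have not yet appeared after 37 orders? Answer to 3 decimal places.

0.203

For each flavour, P(unseen after 37) = (9/10)^37 = 0.0203.
By linearity of expectation, E[unseen] = 10·(9/10)^37 = 0.2028.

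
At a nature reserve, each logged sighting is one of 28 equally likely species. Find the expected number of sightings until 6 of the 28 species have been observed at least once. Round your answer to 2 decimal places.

Going from k to k+1 distinct takes a geometric number of sightings with mean 28/(28-k).
Sum over k = 0,...,5: E = 28/28 + 28/27 + 28/26 + 28/25 + 28/24 + 28/23 = 6.618.

6.62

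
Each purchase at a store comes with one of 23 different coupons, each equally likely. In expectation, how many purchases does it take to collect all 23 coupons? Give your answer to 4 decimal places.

85.8887

Split into phases: going from k distinct to k+1 distinct takes on average 23/(23-k) purchases.
E[T] = 23/23 + 23/22 + 23/21 + ... + 23/2 + 23/1 = 23·H_{23}.
H_{23} = 3.73429, so E[T] = 85.88870.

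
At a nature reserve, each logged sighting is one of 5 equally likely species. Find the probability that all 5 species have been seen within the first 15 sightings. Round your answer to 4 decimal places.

0.8288

By inclusion–exclusion over which species are missing,
P(all seen) = Σ_{j=0}^{5} (-1)^j C(5,j)((5-j)/5)^15
= 1.00000 - 0.17592 + 0.00470 - 0.00001 + 0.00000 - 0.00000
= 0.82877.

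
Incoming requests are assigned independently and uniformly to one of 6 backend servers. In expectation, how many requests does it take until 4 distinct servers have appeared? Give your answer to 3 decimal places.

With k distinct servers already seen, the next new one arrives after an expected 6/(6-k) requests.
Sum over k = 0,...,3: E = 6/6 + 6/5 + 6/4 + 6/3 = 5.7000.

5.700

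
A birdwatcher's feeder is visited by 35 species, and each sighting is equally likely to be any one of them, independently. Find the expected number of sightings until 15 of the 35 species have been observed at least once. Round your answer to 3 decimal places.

With k distinct species already seen, the next new one arrives after an expected 35/(35-k) sightings.
Sum over k = 0,...,14: E = 35/35 + 35/34 + 35/33 + ... + 35/22 + 35/21 = 19.2165.

19.216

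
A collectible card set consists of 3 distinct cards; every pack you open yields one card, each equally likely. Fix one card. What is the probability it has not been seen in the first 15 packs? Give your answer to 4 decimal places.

Each pack misses the fixed card with probability (3-1)/3 = 2/3, independently.
P(still missing after 15) = (2/3)^15 = 0.00228.

0.0023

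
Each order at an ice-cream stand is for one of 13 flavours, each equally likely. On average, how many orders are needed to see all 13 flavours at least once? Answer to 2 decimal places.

Split into phases: going from k distinct to k+1 distinct takes on average 13/(13-k) orders.
E[T] = 13/13 + 13/12 + 13/11 + ... + 13/2 + 13/1 = 13·H_{13}.
H_{13} = 3.180, so E[T] = 41.342.

41.34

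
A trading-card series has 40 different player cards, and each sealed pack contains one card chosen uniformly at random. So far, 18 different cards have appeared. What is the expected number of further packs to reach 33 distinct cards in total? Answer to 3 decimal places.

From k distinct to k+1 distinct takes on average 40/(40-k) packs.
Sum over k = 18,...,32: E = 40/22 + 40/21 + 40/20 + ... + 40/9 + 40/8 = 43.9182.

43.918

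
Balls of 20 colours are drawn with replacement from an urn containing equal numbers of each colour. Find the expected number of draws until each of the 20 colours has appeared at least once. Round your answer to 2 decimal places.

After k distinct colours have appeared, the next draw gives a new one with probability (20-k)/20, so the expected wait for the (k+1)-th is 20/(20-k).
E[T] = 20/20 + 20/19 + 20/18 + ... + 20/2 + 20/1 = 20·H_{20}.
H_{20} = 3.598, so E[T] = 71.955.

71.95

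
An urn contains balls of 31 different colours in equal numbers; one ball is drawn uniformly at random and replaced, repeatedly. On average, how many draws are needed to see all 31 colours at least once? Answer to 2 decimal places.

The wait to go from k to k+1 distinct colours is geometric with mean 31/(31-k).
E[T] = 31/31 + 31/30 + 31/29 + ... + 31/2 + 31/1 = 31·H_{31}.
H_{31} = 4.027, so E[T] = 124.845.

124.84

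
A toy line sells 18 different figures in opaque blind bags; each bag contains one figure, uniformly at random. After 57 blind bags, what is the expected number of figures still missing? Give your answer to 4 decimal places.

For each figure, P(unseen after 57) = (17/18)^57 = 0.03846.
By linearity of expectation, E[unseen] = 18·(17/18)^57 = 0.69235.

0.6924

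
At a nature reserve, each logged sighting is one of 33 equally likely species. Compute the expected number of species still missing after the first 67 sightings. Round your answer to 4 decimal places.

For each species, P(unseen after 67) = (32/33)^67 = 0.12724.
By linearity of expectation, E[unseen] = 33·(32/33)^67 = 4.19883.

4.1988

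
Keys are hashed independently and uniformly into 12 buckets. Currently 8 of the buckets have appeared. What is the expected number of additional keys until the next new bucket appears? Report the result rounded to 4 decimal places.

3.0000

The number of keys until the next new bucket is geometric with success probability 4/12, so its mean is 12/4.
E = 12/4 = 3.00000.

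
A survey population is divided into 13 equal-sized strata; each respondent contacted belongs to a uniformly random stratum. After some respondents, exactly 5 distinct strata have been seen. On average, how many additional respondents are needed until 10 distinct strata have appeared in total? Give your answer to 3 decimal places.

11.499

From k distinct to k+1 distinct takes on average 13/(13-k) respondents.
Sum over k = 5,...,9: E = 13/8 + 13/7 + 13/6 + 13/5 + 13/4 = 11.4988.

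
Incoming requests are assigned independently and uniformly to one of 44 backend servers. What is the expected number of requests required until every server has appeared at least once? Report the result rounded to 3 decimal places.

192.400

Split into phases: going from k distinct to k+1 distinct takes on average 44/(44-k) requests.
E[T] = 44/44 + 44/43 + 44/42 + ... + 44/2 + 44/1 = 44·H_{44}.
H_{44} = 4.3727, so E[T] = 192.3999.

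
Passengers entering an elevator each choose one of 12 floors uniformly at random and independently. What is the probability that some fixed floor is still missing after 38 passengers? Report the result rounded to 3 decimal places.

0.037

Each passenger misses the fixed floor with probability (12-1)/12 = 11/12, independently.
P(still missing after 38) = (11/12)^38 = 0.0366.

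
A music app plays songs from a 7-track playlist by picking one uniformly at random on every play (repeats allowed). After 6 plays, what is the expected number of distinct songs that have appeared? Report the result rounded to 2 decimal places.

For each song, P(seen in 6 plays) = 1 - (6/7)^6 = 0.603.
By linearity of expectation, E[distinct seen] = 7·(1 - (6/7)^6) = 4.224.

4.22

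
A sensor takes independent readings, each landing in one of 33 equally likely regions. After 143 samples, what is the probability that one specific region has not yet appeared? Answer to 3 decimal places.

Each sample misses the fixed region with probability (33-1)/33 = 32/33, independently.
P(still missing after 143) = (32/33)^143 = 0.0123.

0.012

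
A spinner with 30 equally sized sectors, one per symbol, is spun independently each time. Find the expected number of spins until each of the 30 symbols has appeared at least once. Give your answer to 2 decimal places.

119.85

The wait to go from k to k+1 distinct symbols is geometric with mean 30/(30-k).
E[T] = 30/30 + 30/29 + 30/28 + ... + 30/2 + 30/1 = 30·H_{30}.
H_{30} = 3.995, so E[T] = 119.850.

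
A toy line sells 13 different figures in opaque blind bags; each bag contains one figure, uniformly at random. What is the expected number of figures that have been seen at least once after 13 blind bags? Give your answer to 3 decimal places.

8.408

For each figure, P(seen in 13 blind bags) = 1 - (12/13)^13 = 0.6467.
By linearity of expectation, E[distinct seen] = 13·(1 - (12/13)^13) = 8.4076.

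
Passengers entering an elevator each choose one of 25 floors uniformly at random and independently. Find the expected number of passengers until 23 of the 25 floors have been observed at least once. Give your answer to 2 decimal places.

57.90

Going from k to k+1 distinct takes a geometric number of passengers with mean 25/(25-k).
Sum over k = 0,...,22: E = 25/25 + 25/24 + 25/23 + ... + 25/4 + 25/3 = 57.899.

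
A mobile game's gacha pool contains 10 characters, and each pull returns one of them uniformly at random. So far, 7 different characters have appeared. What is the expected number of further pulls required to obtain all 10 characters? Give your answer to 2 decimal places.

From k distinct to k+1 distinct takes on average 10/(10-k) pulls.
Sum over k = 7,...,9: E = 10/3 + 10/2 + 10/1 = 18.333.

18.33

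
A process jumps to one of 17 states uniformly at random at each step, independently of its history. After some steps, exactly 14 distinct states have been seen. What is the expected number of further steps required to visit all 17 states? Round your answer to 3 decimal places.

31.167

The wait to go from k to k+1 distinct states is geometric with mean 17/(17-k).
Sum over k = 14,...,16: E = 17/3 + 17/2 + 17/1 = 31.1667.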